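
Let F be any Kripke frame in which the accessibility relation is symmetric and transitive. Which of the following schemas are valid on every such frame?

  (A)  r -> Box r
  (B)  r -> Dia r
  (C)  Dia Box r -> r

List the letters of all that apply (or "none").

C

A symmetric transitive relation is euclidean (uRv and uRw give vRu by symmetry, then vRw by transitivity).
(A) r -> Box r is equivalent to ◇p→p; it holds exactly when R ⊆ identity. Such an R need not be a subset of the identity — not valid.
(B) the dual of axiom T: valid iff R is reflexive. Such an R need not be reflexive — not valid.
(C) Dia Box r -> r (the dual of axiom B) characterises the symmetric frames. Every such R is symmetric — valid.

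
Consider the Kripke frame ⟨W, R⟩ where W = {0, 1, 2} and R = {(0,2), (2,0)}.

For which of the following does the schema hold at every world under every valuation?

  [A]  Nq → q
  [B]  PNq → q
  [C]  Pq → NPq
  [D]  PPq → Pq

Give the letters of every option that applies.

B

R is not reflexive: not 0 R 0.
R is symmetric: every R-edge is matched by its reverse.
R is not transitive: 0 R 2 and 2 R 0 but not 0 R 0.
R is not euclidean: 0 R 2 and 0 R 2 but not 2 R 2.
(A) Nq → q (axiom T) characterises the reflexive frames. R is not reflexive — not valid.
(B) PNq → q is the dual of axiom B, which corresponds to symmetry. R is symmetric — valid.
(C) axiom 5: valid iff R is euclidean. R is not euclidean — not valid.
(D) PPq → Pq is the dual of axiom 4, which corresponds to transitivity. R is not transitive — not valid.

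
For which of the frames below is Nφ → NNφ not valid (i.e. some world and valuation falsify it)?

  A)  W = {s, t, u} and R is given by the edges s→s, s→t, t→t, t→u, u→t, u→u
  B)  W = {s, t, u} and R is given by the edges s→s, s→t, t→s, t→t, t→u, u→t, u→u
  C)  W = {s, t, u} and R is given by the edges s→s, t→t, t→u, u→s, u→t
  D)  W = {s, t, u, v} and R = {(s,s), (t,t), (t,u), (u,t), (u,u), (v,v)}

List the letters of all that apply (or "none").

The schema Nφ → NNφ is axiom 4; it is valid on a frame iff R is transitive.
(A) R is not transitive (s R t and t R u but not s R u), so the schema fails here.
(B) R is not transitive (s R t and t R u but not s R u), so the schema fails here.
(C) R is not transitive (t R u and u R s but not t R s), so the schema fails here.
(D) R is transitive (R is closed under composition), so the schema is valid here.

A, B, C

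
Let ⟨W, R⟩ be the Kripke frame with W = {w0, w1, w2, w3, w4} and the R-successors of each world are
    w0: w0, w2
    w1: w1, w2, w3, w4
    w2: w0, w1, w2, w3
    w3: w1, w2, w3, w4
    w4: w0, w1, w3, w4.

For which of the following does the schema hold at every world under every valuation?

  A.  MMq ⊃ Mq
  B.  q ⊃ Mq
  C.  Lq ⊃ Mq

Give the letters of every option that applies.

B, C

R is reflexive: each world relates to itself.
R is not transitive: w0 R w2 and w2 R w1 but not w0 R w1.
R is serial: every world has an R-successor.
(A) the dual of axiom 4: valid iff R is transitive. R is not transitive — not valid.
(B) the dual of axiom T: valid iff R is reflexive. R is reflexive — valid.
(C) axiom D: valid iff R is serial. R is serial — valid.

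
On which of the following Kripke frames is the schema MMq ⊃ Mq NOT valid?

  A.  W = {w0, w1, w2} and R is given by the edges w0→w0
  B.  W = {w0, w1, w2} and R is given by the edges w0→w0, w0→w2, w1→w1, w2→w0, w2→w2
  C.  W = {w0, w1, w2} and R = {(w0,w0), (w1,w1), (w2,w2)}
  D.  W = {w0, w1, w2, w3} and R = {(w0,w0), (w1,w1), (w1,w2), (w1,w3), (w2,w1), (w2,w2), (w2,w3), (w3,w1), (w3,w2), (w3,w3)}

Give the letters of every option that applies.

none

The schema MMq ⊃ Mq is the dual of axiom 4; it is valid on a frame iff R is transitive.
(A) R is transitive (R is closed under composition), so the schema is valid here.
(B) R is transitive (R is closed under composition), so the schema is valid here.
(C) R is transitive (R is closed under composition), so the schema is valid here.
(D) R is transitive (R is closed under composition), so the schema is valid here.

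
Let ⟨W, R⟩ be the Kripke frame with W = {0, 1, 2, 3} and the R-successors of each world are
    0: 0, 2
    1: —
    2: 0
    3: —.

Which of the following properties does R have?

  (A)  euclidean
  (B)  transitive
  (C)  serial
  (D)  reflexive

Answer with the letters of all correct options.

none

(A) not euclidean: 0 R 2 and 0 R 2 but not 2 R 2.
(B) not transitive: 2 R 0 and 0 R 2 but not 2 R 2.
(C) not serial: 1 has no R-successor.
(D) not reflexive: not 1 R 1.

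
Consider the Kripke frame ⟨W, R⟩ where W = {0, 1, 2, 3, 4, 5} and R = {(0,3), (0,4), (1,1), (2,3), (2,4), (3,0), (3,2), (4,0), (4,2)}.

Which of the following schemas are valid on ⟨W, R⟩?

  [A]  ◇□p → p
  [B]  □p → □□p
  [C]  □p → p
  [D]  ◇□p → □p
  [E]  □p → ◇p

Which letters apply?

R is not reflexive: not 0 R 0.
R is symmetric: every R-edge is matched by its reverse.
R is not transitive: 0 R 3 and 3 R 0 but not 0 R 0.
R is not euclidean: 0 R 3 and 0 R 4 but not 3 R 4.
R is not serial: 5 has no R-successor.
(A) the dual of axiom B: valid iff R is symmetric. R is symmetric — valid.
(B) □p → □□p is axiom 4, which corresponds to transitivity. R is not transitive — not valid.
(C) □p → p is axiom T, which corresponds to reflexivity. R is not reflexive — not valid.
(D) ◇□p → □p (the dual of axiom 5) characterises the euclidean frames. R is not euclidean — not valid.
(E) axiom D: valid iff R is serial. R is not serial — not valid.

A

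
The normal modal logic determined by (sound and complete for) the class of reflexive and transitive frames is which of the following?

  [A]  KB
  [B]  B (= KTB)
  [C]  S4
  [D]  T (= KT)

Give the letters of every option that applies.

C

(A) KB is determined by the class of symmetric frames.
(B) B (= KTB) is determined by the class of reflexive and symmetric frames.
(C) S4 is determined by exactly this class.
(D) T (= KT) is determined by the class of reflexive frames.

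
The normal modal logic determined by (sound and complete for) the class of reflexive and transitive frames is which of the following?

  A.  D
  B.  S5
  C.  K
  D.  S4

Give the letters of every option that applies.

(A) D is determined by the class of serial frames.
(B) S5 is determined by the class of reflexive, symmetric, and transitive frames.
(C) K is determined by the class of arbitrary frames.
(D) S4 is determined by exactly this class.

D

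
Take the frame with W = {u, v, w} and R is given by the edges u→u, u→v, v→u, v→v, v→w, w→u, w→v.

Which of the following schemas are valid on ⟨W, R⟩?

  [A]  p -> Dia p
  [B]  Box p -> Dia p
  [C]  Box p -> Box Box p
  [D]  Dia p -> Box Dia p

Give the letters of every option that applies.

R is not reflexive: not w R w.
R is not transitive: u R v and v R w but not u R w.
R is not euclidean: v R u and v R w but not u R w.
R is serial: every world has an R-successor.
(A) the dual of axiom T: valid iff R is reflexive. R is not reflexive — not valid.
(B) Box p -> Dia p (axiom D) characterises the serial frames. R is serial — valid.
(C) Box p -> Box Box p (axiom 4) characterises the transitive frames. R is not transitive — not valid.
(D) Dia p -> Box Dia p (axiom 5) characterises the euclidean frames. R is not euclidean — not valid.

B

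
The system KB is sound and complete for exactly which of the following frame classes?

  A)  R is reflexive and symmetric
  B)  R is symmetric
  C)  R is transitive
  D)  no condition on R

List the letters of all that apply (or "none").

B

(A) this class determines B (= KTB), not KB.
(B) KB is sound and complete for exactly this class.
(C) this class determines K4, not KB.
(D) this class determines K, not KB.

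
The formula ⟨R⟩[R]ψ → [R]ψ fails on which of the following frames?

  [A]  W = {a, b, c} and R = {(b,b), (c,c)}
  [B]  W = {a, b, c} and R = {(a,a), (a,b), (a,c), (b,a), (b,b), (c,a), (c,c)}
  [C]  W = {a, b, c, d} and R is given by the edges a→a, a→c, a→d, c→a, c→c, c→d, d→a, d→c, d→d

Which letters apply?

The schema ⟨R⟩[R]ψ → [R]ψ is the dual of axiom 5; it is valid on a frame iff R is euclidean.
(A) R is euclidean (any two R-successors of the same world are R-related), so the schema is valid here.
(B) R is not euclidean (a R b and a R c but not b R c), so the schema fails here.
(C) R is euclidean (any two R-successors of the same world are R-related), so the schema is valid here.

B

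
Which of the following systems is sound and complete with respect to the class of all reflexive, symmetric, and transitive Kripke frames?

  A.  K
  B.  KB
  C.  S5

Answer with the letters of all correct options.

(A) K is determined by the class of arbitrary frames.
(B) KB is determined by the class of symmetric frames.
(C) S5 is determined by exactly this class.

C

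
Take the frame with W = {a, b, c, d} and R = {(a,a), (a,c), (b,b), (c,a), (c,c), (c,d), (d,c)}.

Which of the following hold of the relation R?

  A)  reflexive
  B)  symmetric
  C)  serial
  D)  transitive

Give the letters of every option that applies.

(A) not reflexive: not d R d.
(B) symmetric: every R-edge is matched by its reverse.
(C) serial: every world has an R-successor.
(D) not transitive: a R c and c R d but not a R d.

B, C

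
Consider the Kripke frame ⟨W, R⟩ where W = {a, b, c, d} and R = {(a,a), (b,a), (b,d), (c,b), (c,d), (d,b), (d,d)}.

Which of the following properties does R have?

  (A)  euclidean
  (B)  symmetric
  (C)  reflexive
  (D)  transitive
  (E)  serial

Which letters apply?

E

(A) not euclidean: b R a and b R d but not a R d.
(B) not symmetric: b R a but not a R b.
(C) not reflexive: not b R b.
(D) not transitive: b R d and d R b but not b R b.
(E) serial: every world has an R-successor.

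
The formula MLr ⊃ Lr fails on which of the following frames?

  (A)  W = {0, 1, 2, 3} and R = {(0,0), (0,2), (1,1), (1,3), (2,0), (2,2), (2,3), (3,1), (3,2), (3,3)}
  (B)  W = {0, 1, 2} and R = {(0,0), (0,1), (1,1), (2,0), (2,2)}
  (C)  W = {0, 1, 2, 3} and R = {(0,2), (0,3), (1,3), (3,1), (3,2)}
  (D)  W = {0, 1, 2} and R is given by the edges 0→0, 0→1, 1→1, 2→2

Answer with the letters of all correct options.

A, B, C, D

The schema MLr ⊃ Lr is the dual of axiom 5; it is valid on a frame iff R is euclidean.
(A) R is not euclidean (2 R 0 and 2 R 3 but not 0 R 3), so the schema fails here.
(B) R is not euclidean (0 R 1 and 0 R 0 but not 1 R 0), so the schema fails here.
(C) R is not euclidean (0 R 2 and 0 R 3 but not 2 R 3), so the schema fails here.
(D) R is not euclidean (0 R 1 and 0 R 0 but not 1 R 0), so the schema fails here.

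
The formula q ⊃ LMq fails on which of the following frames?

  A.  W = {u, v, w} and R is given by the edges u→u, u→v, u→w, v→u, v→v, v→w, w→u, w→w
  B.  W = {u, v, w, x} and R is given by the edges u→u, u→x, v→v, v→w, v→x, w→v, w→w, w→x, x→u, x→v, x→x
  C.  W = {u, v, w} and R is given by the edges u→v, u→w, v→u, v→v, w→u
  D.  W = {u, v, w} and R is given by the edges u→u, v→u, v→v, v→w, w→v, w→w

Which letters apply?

A, B, D

The schema q ⊃ LMq is axiom B; it is valid on a frame iff R is symmetric.
(A) R is not symmetric (v R w but not w R v), so the schema fails here.
(B) R is not symmetric (w R x but not x R w), so the schema fails here.
(C) R is symmetric (every R-edge is matched by its reverse), so the schema is valid here.
(D) R is not symmetric (v R u but not u R v), so the schema fails here.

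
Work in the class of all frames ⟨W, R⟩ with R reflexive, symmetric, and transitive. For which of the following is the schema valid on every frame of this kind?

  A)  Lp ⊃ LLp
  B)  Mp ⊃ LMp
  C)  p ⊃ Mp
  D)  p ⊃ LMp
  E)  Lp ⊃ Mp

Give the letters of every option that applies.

A, B, C, D, E

A relation that is reflexive, symmetric, and transitive is also euclidean and serial.
(A) Lp ⊃ LLp is axiom 4; it is valid on a frame exactly when R is transitive. Every such R is transitive, so valid.
(B) Mp ⊃ LMp (axiom 5) characterises the euclidean frames. Every such R is euclidean — valid.
(C) the dual of axiom T: valid iff R is reflexive. Every such R is reflexive — valid.
(D) p ⊃ LMp is axiom B, which corresponds to symmetry. Every such R is symmetric — valid.
(E) Lp ⊃ Mp is axiom D; it is valid on a frame exactly when R is serial. Every such R is serial, so valid.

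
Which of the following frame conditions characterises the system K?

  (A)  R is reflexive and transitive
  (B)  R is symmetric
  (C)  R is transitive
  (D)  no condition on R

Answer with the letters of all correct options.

D

(A) this class determines S4, not K.
(B) this class determines KB, not K.
(C) this class determines K4, not K.
(D) K is sound and complete for exactly this class.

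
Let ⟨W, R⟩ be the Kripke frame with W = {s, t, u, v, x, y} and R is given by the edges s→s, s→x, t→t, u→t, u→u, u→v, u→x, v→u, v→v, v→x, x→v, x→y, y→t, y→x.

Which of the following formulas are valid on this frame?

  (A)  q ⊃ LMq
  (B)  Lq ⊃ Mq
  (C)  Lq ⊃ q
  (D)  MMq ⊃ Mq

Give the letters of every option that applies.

B

R is not reflexive: not x R x.
R is not symmetric: s R x but not x R s.
R is not transitive: s R x and x R v but not s R v.
R is serial: every world has an R-successor.
(A) q ⊃ LMq is axiom B; it is valid on a frame exactly when R is symmetric. R is not symmetric, so not valid.
(B) Lq ⊃ Mq is axiom D; it is valid on a frame exactly when R is serial. R is serial, so valid.
(C) Lq ⊃ q is axiom T; it is valid on a frame exactly when R is reflexive. R is not reflexive, so not valid.
(D) the dual of axiom 4: valid iff R is transitive. R is not transitive — not valid.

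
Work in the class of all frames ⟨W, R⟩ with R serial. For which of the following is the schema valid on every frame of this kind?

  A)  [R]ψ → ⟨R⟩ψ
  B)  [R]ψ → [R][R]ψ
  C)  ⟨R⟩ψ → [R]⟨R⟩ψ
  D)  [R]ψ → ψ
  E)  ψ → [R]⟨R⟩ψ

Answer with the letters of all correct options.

A

(A) [R]ψ → ⟨R⟩ψ (axiom D) characterises the serial frames. Every such R is serial — valid.
(B) axiom 4: valid iff R is transitive. Such an R need not be transitive — not valid.
(C) axiom 5: valid iff R is euclidean. Such an R need not be euclidean — not valid.
(D) [R]ψ → ψ (axiom T) characterises the reflexive frames. Such an R need not be reflexive — not valid.
(E) axiom B: valid iff R is symmetric. Such an R need not be symmetric — not valid.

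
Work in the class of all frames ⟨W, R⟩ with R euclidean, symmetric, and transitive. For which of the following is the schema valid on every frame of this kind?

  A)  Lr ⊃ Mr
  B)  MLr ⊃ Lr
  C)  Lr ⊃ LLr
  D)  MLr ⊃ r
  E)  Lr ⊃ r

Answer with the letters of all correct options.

B, C, D

(A) Lr ⊃ Mr (axiom D) characterises the serial frames. Such an R need not be serial — not valid.
(B) MLr ⊃ Lr (the dual of axiom 5) characterises the euclidean frames. Every such R is euclidean — valid.
(C) Lr ⊃ LLr is axiom 4, which corresponds to transitivity. Every such R is transitive — valid.
(D) MLr ⊃ r is the dual of axiom B; it is valid on a frame exactly when R is symmetric. Every such R is symmetric, so valid.
(E) axiom T: valid iff R is reflexive. Such an R need not be reflexive — not valid.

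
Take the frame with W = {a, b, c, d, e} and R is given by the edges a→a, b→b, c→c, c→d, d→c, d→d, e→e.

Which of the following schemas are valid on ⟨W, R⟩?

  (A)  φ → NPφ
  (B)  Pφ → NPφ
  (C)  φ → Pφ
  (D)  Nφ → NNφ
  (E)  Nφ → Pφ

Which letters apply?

R is reflexive: each world relates to itself.
R is symmetric: every R-edge is matched by its reverse.
R is transitive: R is closed under composition.
R is euclidean: any two R-successors of the same world are R-related.
R is serial: every world has an R-successor.
(A) φ → NPφ is axiom B, which corresponds to symmetry. R is symmetric — valid.
(B) Pφ → NPφ is axiom 5; it is valid on a frame exactly when R is euclidean. R is euclidean, so valid.
(C) φ → Pφ is the dual of axiom T; it is valid on a frame exactly when R is reflexive. R is reflexive, so valid.
(D) Nφ → NNφ is axiom 4, which corresponds to transitivity. R is transitive — valid.
(E) Nφ → Pφ is axiom D, which corresponds to seriality. R is serial — valid.

A, B, C, D, E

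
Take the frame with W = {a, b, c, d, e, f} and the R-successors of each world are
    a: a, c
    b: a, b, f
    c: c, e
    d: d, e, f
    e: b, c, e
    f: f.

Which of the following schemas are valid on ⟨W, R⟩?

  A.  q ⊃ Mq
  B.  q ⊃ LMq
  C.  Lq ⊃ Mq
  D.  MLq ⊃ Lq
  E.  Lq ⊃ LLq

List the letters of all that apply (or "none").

R is reflexive: each world relates to itself.
R is not symmetric: a R c but not c R a.
R is not transitive: a R c and c R e but not a R e.
R is not euclidean: a R c and a R a but not c R a.
R is serial: every world has an R-successor.
(A) q ⊃ Mq is the dual of axiom T, which corresponds to reflexivity. R is reflexive — valid.
(B) q ⊃ LMq is axiom B, which corresponds to symmetry. R is not symmetric — not valid.
(C) Lq ⊃ Mq is axiom D; it is valid on a frame exactly when R is serial. R is serial, so valid.
(D) MLq ⊃ Lq is the dual of axiom 5; it is valid on a frame exactly when R is euclidean. R is not euclidean, so not valid.
(E) Lq ⊃ LLq is axiom 4; it is valid on a frame exactly when R is transitive. R is not transitive, so not valid.

A, C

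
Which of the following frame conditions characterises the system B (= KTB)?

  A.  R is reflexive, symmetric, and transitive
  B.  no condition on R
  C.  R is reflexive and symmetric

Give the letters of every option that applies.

C

(A) this class determines S5, not B (= KTB).
(B) this class determines K, not B (= KTB).
(C) B (= KTB) is sound and complete for exactly this class.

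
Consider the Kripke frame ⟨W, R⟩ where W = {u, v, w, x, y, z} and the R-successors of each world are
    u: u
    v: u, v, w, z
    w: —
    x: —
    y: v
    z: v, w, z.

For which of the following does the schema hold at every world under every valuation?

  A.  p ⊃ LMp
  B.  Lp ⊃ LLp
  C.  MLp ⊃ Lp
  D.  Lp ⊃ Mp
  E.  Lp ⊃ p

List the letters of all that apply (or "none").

R is not reflexive: not w R w.
R is not symmetric: v R u but not u R v.
R is not transitive: y R v and v R u but not y R u.
R is not euclidean: v R u and v R v but not u R v.
R is not serial: w has no R-successor.
(A) axiom B: valid iff R is symmetric. R is not symmetric — not valid.
(B) Lp ⊃ LLp is axiom 4; it is valid on a frame exactly when R is transitive. R is not transitive, so not valid.
(C) MLp ⊃ Lp is the dual of axiom 5; it is valid on a frame exactly when R is euclidean. R is not euclidean, so not valid.
(D) Lp ⊃ Mp is axiom D; it is valid on a frame exactly when R is serial. R is not serial, so not valid.
(E) Lp ⊃ p (axiom T) characterises the reflexive frames. R is not reflexive — not valid.

none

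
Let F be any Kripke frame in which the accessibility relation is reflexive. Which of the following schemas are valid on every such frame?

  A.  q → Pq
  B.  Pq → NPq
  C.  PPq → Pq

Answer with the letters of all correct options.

A reflexive relation is serial.
(A) q → Pq is the dual of axiom T; it is valid on a frame exactly when R is reflexive. Every such R is reflexive, so valid.
(B) Pq → NPq (axiom 5) characterises the euclidean frames. Such an R need not be euclidean — not valid.
(C) PPq → Pq is the dual of axiom 4; it is valid on a frame exactly when R is transitive. Such an R need not be transitive, so not valid.

A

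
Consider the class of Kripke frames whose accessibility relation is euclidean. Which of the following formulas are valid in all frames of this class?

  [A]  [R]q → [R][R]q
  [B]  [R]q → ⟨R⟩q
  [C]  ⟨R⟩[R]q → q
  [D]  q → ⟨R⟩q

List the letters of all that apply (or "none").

(A) [R]q → [R][R]q is axiom 4, which corresponds to transitivity. Such an R need not be transitive — not valid.
(B) axiom D: valid iff R is serial. Such an R need not be serial — not valid.
(C) ⟨R⟩[R]q → q is the dual of axiom B, which corresponds to symmetry. Such an R need not be symmetric — not valid.
(D) q → ⟨R⟩q (the dual of axiom T) characterises the reflexive frames. Such an R need not be reflexive — not valid.

none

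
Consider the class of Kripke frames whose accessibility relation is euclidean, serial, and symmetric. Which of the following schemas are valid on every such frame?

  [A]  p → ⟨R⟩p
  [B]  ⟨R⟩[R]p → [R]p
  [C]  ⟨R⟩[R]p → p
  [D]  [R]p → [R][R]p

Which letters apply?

A, B, C, D

Serial, symmetric and euclidean together give transitive (from symmetry + euclidean) and then reflexive; the relation is an equivalence.
(A) p → ⟨R⟩p is the dual of axiom T, which corresponds to reflexivity. Every such R is reflexive — valid.
(B) ⟨R⟩[R]p → [R]p (the dual of axiom 5) characterises the euclidean frames. Every such R is euclidean — valid.
(C) ⟨R⟩[R]p → p is the dual of axiom B; it is valid on a frame exactly when R is symmetric. Every such R is symmetric, so valid.
(D) axiom 4: valid iff R is transitive. Every such R is transitive — valid.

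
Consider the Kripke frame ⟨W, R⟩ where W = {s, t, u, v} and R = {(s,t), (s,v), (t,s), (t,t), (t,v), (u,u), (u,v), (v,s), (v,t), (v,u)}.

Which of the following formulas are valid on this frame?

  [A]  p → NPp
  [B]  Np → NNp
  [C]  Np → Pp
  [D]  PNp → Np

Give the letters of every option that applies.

A, C

R is symmetric: every R-edge is matched by its reverse.
R is not transitive: s R t and t R s but not s R s.
R is not euclidean: v R s and v R u but not s R u.
R is serial: every world has an R-successor.
(A) p → NPp is axiom B; it is valid on a frame exactly when R is symmetric. R is symmetric, so valid.
(B) Np → NNp (axiom 4) characterises the transitive frames. R is not transitive — not valid.
(C) Np → Pp is axiom D; it is valid on a frame exactly when R is serial. R is serial, so valid.
(D) PNp → Np is the dual of axiom 5, which corresponds to the euclidean property. R is not euclidean — not valid.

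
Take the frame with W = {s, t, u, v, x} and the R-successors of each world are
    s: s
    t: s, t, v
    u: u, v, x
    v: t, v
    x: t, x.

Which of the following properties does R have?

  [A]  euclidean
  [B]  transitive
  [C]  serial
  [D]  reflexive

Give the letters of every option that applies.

C, D

(A) not euclidean: t R s and t R t but not s R t.
(B) not transitive: u R v and v R t but not u R t.
(C) serial: every world has an R-successor.
(D) reflexive: each world relates to itself.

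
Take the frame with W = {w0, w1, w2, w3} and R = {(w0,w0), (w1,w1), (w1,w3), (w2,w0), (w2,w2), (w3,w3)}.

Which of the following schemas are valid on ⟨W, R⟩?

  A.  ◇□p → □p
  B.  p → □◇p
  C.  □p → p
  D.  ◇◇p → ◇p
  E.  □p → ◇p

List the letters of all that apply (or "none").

C, D, E

R is reflexive: each world relates to itself.
R is not symmetric: w1 R w3 but not w3 R w1.
R is transitive: R is closed under composition.
R is not euclidean: w1 R w3 and w1 R w1 but not w3 R w1.
R is serial: every world has an R-successor.
(A) ◇□p → □p (the dual of axiom 5) characterises the euclidean frames. R is not euclidean — not valid.
(B) p → □◇p is axiom B, which corresponds to symmetry. R is not symmetric — not valid.
(C) □p → p is axiom T; it is valid on a frame exactly when R is reflexive. R is reflexive, so valid.
(D) the dual of axiom 4: valid iff R is transitive. R is transitive — valid.
(E) □p → ◇p (axiom D) characterises the serial frames. R is serial — valid.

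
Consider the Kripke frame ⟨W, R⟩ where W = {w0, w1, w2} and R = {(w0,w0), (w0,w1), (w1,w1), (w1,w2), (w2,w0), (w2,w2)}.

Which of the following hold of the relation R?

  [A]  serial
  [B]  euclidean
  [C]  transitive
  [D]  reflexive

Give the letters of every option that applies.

(A) serial: every world has an R-successor.
(B) not euclidean: w0 R w1 and w0 R w0 but not w1 R w0.
(C) not transitive: w0 R w1 and w1 R w2 but not w0 R w2.
(D) reflexive: each world relates to itself.

A, D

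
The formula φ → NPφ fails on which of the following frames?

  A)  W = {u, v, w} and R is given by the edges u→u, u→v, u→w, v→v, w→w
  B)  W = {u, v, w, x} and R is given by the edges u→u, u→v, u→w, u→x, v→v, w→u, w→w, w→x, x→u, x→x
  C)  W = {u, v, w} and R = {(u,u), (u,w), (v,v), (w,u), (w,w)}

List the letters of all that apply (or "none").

The schema φ → NPφ is axiom B; it is valid on a frame iff R is symmetric.
(A) R is not symmetric (u R v but not v R u), so the schema fails here.
(B) R is not symmetric (u R v but not v R u), so the schema fails here.
(C) R is symmetric (every R-edge is matched by its reverse), so the schema is valid here.

A, B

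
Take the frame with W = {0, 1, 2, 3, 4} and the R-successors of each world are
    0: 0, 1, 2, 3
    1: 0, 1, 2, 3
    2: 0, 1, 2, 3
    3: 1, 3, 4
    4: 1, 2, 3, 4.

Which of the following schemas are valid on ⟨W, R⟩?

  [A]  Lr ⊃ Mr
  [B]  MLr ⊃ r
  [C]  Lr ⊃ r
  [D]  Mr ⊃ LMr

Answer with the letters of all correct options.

A, C

R is reflexive: each world relates to itself.
R is not symmetric: 0 R 3 but not 3 R 0.
R is not euclidean: 0 R 3 and 0 R 0 but not 3 R 0.
R is serial: every world has an R-successor.
(A) Lr ⊃ Mr is axiom D, which corresponds to seriality. R is serial — valid.
(B) MLr ⊃ r (the dual of axiom B) characterises the symmetric frames. R is not symmetric — not valid.
(C) Lr ⊃ r is axiom T, which corresponds to reflexivity. R is reflexive — valid.
(D) Mr ⊃ LMr (axiom 5) characterises the euclidean frames. R is not euclidean — not valid.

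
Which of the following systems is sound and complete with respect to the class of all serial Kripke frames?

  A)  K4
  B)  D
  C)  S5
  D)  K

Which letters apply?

B

(A) K4 is determined by the class of transitive frames.
(B) D is determined by exactly this class.
(C) S5 is determined by the class of reflexive, symmetric, and transitive frames.
(D) K is determined by the class of arbitrary frames.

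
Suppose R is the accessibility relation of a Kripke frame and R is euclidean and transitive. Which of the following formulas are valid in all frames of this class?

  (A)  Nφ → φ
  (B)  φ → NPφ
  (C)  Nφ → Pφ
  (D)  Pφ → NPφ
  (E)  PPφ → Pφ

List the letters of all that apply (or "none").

D, E

(A) Nφ → φ is axiom T, which corresponds to reflexivity. Such an R need not be reflexive — not valid.
(B) φ → NPφ (axiom B) characterises the symmetric frames. Such an R need not be symmetric — not valid.
(C) Nφ → Pφ (axiom D) characterises the serial frames. Such an R need not be serial — not valid.
(D) Pφ → NPφ is axiom 5, which corresponds to the euclidean property. Every such R is euclidean — valid.
(E) PPφ → Pφ is the dual of axiom 4; it is valid on a frame exactly when R is transitive. Every such R is transitive, so valid.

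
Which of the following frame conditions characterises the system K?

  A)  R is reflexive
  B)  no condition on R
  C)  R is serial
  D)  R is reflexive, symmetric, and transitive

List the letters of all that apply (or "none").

(A) this class determines T (= KT), not K.
(B) K is sound and complete for exactly this class.
(C) this class determines D, not K.
(D) this class determines S5, not K.

B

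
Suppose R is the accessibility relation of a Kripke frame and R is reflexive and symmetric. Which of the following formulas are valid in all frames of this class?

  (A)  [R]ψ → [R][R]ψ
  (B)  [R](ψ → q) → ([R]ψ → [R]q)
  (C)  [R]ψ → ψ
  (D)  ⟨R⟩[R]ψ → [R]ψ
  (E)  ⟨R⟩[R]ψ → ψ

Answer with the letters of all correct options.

B, C, E

Reflexive relations are serial.
(A) [R]ψ → [R][R]ψ is axiom 4; it is valid on a frame exactly when R is transitive. Such an R need not be transitive, so not valid.
(B) this is just K, valid on every normal frame.
(C) [R]ψ → ψ is axiom T; it is valid on a frame exactly when R is reflexive. Every such R is reflexive, so valid.
(D) ⟨R⟩[R]ψ → [R]ψ is the dual of axiom 5, which corresponds to the euclidean property. Such an R need not be euclidean — not valid.
(E) ⟨R⟩[R]ψ → ψ is the dual of axiom B; it is valid on a frame exactly when R is symmetric. Every such R is symmetric, so valid.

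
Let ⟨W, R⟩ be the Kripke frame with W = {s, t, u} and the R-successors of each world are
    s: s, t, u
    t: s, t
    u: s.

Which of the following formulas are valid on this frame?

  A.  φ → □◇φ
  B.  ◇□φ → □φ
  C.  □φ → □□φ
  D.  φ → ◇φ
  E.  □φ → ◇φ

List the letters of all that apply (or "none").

R is not reflexive: not u R u.
R is symmetric: every R-edge is matched by its reverse.
R is not transitive: t R s and s R u but not t R u.
R is not euclidean: s R t and s R u but not t R u.
R is serial: every world has an R-successor.
(A) axiom B: valid iff R is symmetric. R is symmetric — valid.
(B) ◇□φ → □φ (the dual of axiom 5) characterises the euclidean frames. R is not euclidean — not valid.
(C) □φ → □□φ is axiom 4, which corresponds to transitivity. R is not transitive — not valid.
(D) φ → ◇φ is the dual of axiom T, which corresponds to reflexivity. R is not reflexive — not valid.
(E) □φ → ◇φ is axiom D, which corresponds to seriality. R is serial — valid.

A, E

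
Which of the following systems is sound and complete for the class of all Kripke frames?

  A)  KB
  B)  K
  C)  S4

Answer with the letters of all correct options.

B

(A) KB is determined by the class of symmetric frames.
(B) K is determined by exactly this class.
(C) S4 is determined by the class of reflexive and transitive frames.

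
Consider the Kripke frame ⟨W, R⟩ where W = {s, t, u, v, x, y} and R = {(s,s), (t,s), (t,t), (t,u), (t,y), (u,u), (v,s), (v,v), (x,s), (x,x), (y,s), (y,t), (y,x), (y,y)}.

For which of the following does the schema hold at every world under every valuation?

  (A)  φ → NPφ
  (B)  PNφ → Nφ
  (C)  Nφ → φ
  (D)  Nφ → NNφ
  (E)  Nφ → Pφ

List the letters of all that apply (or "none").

C, E

R is reflexive: each world relates to itself.
R is not symmetric: t R s but not s R t.
R is not transitive: t R y and y R x but not t R x.
R is not euclidean: t R s and t R t but not s R t.
R is serial: every world has an R-successor.
(A) axiom B: valid iff R is symmetric. R is not symmetric — not valid.
(B) PNφ → Nφ is the dual of axiom 5; it is valid on a frame exactly when R is euclidean. R is not euclidean, so not valid.
(C) Nφ → φ is axiom T, which corresponds to reflexivity. R is reflexive — valid.
(D) Nφ → NNφ (axiom 4) characterises the transitive frames. R is not transitive — not valid.
(E) Nφ → Pφ is axiom D; it is valid on a frame exactly when R is serial. R is serial, so valid.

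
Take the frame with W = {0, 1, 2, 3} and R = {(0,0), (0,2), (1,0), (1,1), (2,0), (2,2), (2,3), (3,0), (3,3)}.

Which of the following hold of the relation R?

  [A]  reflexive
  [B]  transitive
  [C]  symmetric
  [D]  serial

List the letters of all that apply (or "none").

(A) reflexive: each world relates to itself.
(B) not transitive: 0 R 2 and 2 R 3 but not 0 R 3.
(C) not symmetric: 1 R 0 but not 0 R 1.
(D) serial: every world has an R-successor.

A, D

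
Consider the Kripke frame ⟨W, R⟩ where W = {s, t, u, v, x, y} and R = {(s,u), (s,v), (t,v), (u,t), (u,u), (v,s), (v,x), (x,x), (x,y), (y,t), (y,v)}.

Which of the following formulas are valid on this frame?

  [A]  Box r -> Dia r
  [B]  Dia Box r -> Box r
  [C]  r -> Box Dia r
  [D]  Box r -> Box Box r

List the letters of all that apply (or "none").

R is not symmetric: s R u but not u R s.
R is not transitive: s R u and u R t but not s R t.
R is not euclidean: s R u and s R v but not u R v.
R is serial: every world has an R-successor.
(A) Box r -> Dia r (axiom D) characterises the serial frames. R is serial — valid.
(B) Dia Box r -> Box r is the dual of axiom 5, which corresponds to the euclidean property. R is not euclidean — not valid.
(C) r -> Box Dia r is axiom B, which corresponds to symmetry. R is not symmetric — not valid.
(D) Box r -> Box Box r is axiom 4, which corresponds to transitivity. R is not transitive — not valid.

A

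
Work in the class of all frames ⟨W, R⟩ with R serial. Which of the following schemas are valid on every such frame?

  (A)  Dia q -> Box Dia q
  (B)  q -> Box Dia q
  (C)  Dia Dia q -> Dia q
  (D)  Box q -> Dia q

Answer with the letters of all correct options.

D

(A) Dia q -> Box Dia q (axiom 5) characterises the euclidean frames. Such an R need not be euclidean — not valid.
(B) q -> Box Dia q is axiom B; it is valid on a frame exactly when R is symmetric. Such an R need not be symmetric, so not valid.
(C) the dual of axiom 4: valid iff R is transitive. Such an R need not be transitive — not valid.
(D) axiom D: valid iff R is serial. Every such R is serial — valid.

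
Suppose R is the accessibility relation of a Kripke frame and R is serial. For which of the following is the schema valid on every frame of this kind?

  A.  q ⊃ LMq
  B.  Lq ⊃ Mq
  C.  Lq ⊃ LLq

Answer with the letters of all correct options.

(A) axiom B: valid iff R is symmetric. Such an R need not be symmetric — not valid.
(B) Lq ⊃ Mq is axiom D; it is valid on a frame exactly when R is serial. Every such R is serial, so valid.
(C) axiom 4: valid iff R is transitive. Such an R need not be transitive — not valid.

B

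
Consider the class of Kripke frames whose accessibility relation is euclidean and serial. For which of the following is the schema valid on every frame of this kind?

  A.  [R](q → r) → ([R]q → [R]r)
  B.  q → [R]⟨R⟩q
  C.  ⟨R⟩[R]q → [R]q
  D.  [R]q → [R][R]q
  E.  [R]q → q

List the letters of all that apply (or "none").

(A) [R](q → r) → ([R]q → [R]r) is axiom K, valid on every Kripke frame — valid.
(B) q → [R]⟨R⟩q is axiom B, which corresponds to symmetry. Such an R need not be symmetric — not valid.
(C) the dual of axiom 5: valid iff R is euclidean. Every such R is euclidean — valid.
(D) [R]q → [R][R]q is axiom 4; it is valid on a frame exactly when R is transitive. Such an R need not be transitive, so not valid.
(E) [R]q → q is axiom T; it is valid on a frame exactly when R is reflexive. Such an R need not be reflexive, so not valid.

A, C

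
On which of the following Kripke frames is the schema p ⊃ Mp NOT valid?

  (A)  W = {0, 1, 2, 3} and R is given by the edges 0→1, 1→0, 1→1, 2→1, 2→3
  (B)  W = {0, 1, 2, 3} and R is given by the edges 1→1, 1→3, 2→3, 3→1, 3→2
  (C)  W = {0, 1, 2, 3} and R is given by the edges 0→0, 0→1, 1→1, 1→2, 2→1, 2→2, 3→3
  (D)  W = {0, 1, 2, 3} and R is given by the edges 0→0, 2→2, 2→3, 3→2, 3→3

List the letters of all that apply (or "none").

A, B, D

The schema p ⊃ Mp is the dual of axiom T; it is valid on a frame iff R is reflexive.
(A) R is not reflexive (not 0 R 0), so the schema fails here.
(B) R is not reflexive (not 0 R 0), so the schema fails here.
(C) R is reflexive (each world relates to itself), so the schema is valid here.
(D) R is not reflexive (not 1 R 1), so the schema fails here.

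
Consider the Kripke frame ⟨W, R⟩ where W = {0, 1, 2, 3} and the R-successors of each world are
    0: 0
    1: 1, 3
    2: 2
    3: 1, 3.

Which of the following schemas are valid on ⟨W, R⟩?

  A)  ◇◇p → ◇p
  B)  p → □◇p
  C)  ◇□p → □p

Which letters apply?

R is symmetric: every R-edge is matched by its reverse.
R is transitive: R is closed under composition.
R is euclidean: any two R-successors of the same world are R-related.
(A) ◇◇p → ◇p is the dual of axiom 4, which corresponds to transitivity. R is transitive — valid.
(B) axiom B: valid iff R is symmetric. R is symmetric — valid.
(C) the dual of axiom 5: valid iff R is euclidean. R is euclidean — valid.

A, B, C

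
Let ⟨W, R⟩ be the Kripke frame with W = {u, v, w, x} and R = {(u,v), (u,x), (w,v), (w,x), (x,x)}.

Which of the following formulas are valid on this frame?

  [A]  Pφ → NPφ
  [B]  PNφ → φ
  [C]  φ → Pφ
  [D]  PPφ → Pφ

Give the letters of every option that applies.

R is not reflexive: not u R u.
R is not symmetric: u R v but not v R u.
R is transitive: R is closed under composition.
R is not euclidean: u R v and u R x but not v R x.
(A) Pφ → NPφ is axiom 5, which corresponds to the euclidean property. R is not euclidean — not valid.
(B) PNφ → φ (the dual of axiom B) characterises the symmetric frames. R is not symmetric — not valid.
(C) φ → Pφ is the dual of axiom T, which corresponds to reflexivity. R is not reflexive — not valid.
(D) PPφ → Pφ is the dual of axiom 4, which corresponds to transitivity. R is transitive — valid.

D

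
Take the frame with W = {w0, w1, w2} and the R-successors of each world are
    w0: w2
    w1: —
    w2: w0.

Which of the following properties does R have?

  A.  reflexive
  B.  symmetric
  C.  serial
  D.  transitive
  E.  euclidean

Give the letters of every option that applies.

B

(A) not reflexive: not w0 R w0.
(B) symmetric: every R-edge is matched by its reverse.
(C) not serial: w1 has no R-successor.
(D) not transitive: w0 R w2 and w2 R w0 but not w0 R w0.
(E) not euclidean: w0 R w2 and w0 R w2 but not w2 R w2.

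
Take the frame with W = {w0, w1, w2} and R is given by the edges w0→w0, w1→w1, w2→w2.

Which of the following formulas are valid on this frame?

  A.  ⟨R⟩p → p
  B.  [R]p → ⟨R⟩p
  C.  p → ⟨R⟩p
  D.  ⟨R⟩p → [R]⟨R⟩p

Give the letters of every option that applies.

R is reflexive: each world relates to itself.
R is euclidean: any two R-successors of the same world are R-related.
R is serial: every world has an R-successor.
R is a subset of the identity: every R-edge is a self-loop.
(A) ⟨R⟩p → p is the converse of T; it holds exactly when R ⊆ identity. Here R ⊆ identity — valid.
(B) [R]p → ⟨R⟩p (axiom D) characterises the serial frames. R is serial — valid.
(C) p → ⟨R⟩p is the dual of axiom T, which corresponds to reflexivity. R is reflexive — valid.
(D) ⟨R⟩p → [R]⟨R⟩p (axiom 5) characterises the euclidean frames. R is euclidean — valid.

A, B, C, D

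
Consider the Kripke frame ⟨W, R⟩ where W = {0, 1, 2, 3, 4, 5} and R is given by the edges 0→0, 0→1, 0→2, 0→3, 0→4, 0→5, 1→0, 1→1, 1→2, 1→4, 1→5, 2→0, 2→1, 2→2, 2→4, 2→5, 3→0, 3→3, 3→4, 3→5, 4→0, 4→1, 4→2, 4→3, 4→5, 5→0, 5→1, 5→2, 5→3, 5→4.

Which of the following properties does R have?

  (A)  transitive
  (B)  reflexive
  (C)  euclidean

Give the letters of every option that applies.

none

(A) not transitive: 1 R 0 and 0 R 3 but not 1 R 3.
(B) not reflexive: not 4 R 4.
(C) not euclidean: 0 R 1 and 0 R 3 but not 1 R 3.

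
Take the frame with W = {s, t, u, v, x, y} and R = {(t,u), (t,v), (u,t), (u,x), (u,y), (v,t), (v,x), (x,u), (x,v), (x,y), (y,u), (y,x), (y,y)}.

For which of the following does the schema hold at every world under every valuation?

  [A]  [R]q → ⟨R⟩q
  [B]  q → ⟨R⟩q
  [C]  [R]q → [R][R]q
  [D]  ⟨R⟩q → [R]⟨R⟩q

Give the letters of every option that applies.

none

R is not reflexive: not s R s.
R is not transitive: t R u and u R t but not t R t.
R is not euclidean: t R u and t R v but not u R v.
R is not serial: s has no R-successor.
(A) [R]q → ⟨R⟩q is axiom D, which corresponds to seriality. R is not serial — not valid.
(B) q → ⟨R⟩q (the dual of axiom T) characterises the reflexive frames. R is not reflexive — not valid.
(C) [R]q → [R][R]q is axiom 4; it is valid on a frame exactly when R is transitive. R is not transitive, so not valid.
(D) ⟨R⟩q → [R]⟨R⟩q (axiom 5) characterises the euclidean frames. R is not euclidean — not valid.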